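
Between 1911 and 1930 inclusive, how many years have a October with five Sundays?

8

October has 31 days; it has five Sundays when Sunday falls among the first (month-length − 28) days — i.e. when October 1 is one of Sunday/Saturday/Friday.
October 1 by year: 1911:Sun✓ 1912:Tue 1913:Wed 1914:Thu 1915:Fri✓ 1916:Sun✓ 1917:Mon 1918:Tue 1919:Wed 1920:Fri✓ 1921:Sat✓ 1922:Sun✓ 1923:Mon 1924:Wed 1925:Thu 1926:Fri✓ 1927:Sat✓ 1928:Mon 1929:Tue 1930:Wed
Years with five Sundays: 1911, 1915, 1916, 1920, 1921, 1922, 1926, 1927 → 8.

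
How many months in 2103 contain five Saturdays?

4

A month of length L has five Saturdays iff its first Saturday is on day ≤ L−28 (so day 1–3 in a 31-day month, 1–2 in a 30-day month, day 1 in a leap February).
Checking each month of 2103: Jan starts Mon (31d); Feb starts Thu (28d); Mar starts Thu (31d) ✓; Apr starts Sun (30d); May starts Tue (31d); Jun starts Fri (30d) ✓; Jul starts Sun (31d); Aug starts Wed (31d); Sep starts Sat (30d) ✓; Oct starts Mon (31d); Nov starts Thu (30d); Dec starts Sat (31d) ✓.
Five-Saturday months: March, June, September, December → 4.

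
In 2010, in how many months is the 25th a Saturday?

Check the 25th of each month of 2010: Jan 25: Mon, Feb 25: Thu, Mar 25: Thu, Apr 25: Sun, May 25: Tue, Jun 25: Fri, Jul 25: Sun, Aug 25: Wed, Sep 25: Sat, Oct 25: Mon, Nov 25: Thu, Dec 25: Sat.
Saturday occurs in September, December — 2 months.

2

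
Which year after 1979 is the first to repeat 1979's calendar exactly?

Two years share a calendar iff Jan 1 falls on the same weekday and both are leap or both are common. 1979: Jan 1 is Monday, common year.
1980: Jan 1 Tuesday, leap
1981: Jan 1 Thursday, common
1982: Jan 1 Friday, common
1983: Jan 1 Saturday, common
1984: Jan 1 Sunday, leap
1985: Jan 1 Tuesday, common
1986: Jan 1 Wednesday, common
1987: Jan 1 Thursday, common
1988: Jan 1 Friday, leap
1989: Jan 1 Sunday, common
1990: Jan 1 Monday, common
1990 matches on both conditions.

1990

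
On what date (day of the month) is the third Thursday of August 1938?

18

August 1, 1938 is a Monday, so the first Thursday is the 4th.
The third Thursday is 4 + 14 = 18.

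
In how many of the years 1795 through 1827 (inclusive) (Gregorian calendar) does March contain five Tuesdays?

March has 31 days; it has five Tuesdays when Tuesday falls among the first (month-length − 28) days — i.e. when March 1 is one of Tuesday/Monday/Sunday.
March 1 by year: 1795:Sun✓ 1796:Tue✓ 1797:Wed 1798:Thu 1799:Fri 1800:Sat 1801:Sun✓ 1802:Mon✓ 1803:Tue✓ 1804:Thu 1805:Fri 1806:Sat 1807:Sun✓ 1808:Tue✓ 1809:Wed …(3 more)… 1813:Mon✓ 1814:Tue✓ 1815:Wed 1816:Fri 1817:Sat 1818:Sun✓ 1819:Mon✓ 1820:Wed 1821:Thu 1822:Fri 1823:Sat 1824:Mon✓ 1825:Tue✓ 1826:Wed 1827:Thu
Years with five Tuesdays: 1795, 1796, 1801, 1802, 1803, 1807, 1808, 1812, 1813, 1814, 1818, 1819, 1824, 1825 → 14.

14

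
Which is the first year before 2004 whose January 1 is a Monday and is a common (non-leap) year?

Jan 1 advances by 2 weekdays after a leap year and by 1 after a common year.
2004: Jan 1 is Thursday (leap).
2003: Wednesday
2002: Tuesday
2001: Monday
2001 begins on a Monday and is a common year.

2001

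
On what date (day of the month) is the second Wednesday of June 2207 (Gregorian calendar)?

10

June 1, 2207 is a Monday, so the first Wednesday is the 3rd.
The second Wednesday is 3 + 7 = 10.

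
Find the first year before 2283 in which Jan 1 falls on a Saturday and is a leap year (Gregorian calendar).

Jan 1 advances by 2 weekdays after a leap year and by 1 after a common year.
2283: Jan 1 is Monday.
2282: Sunday
2281: Saturday
2280: Thursday (leap)
2279: Wednesday
2278: Tuesday
2277: Monday
2276: Saturday (leap)
2276 begins on a Saturday and is a leap year.

2276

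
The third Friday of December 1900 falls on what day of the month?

December 1, 1900 is a Saturday, so the first Friday is the 7th.
The third Friday is 7 + 14 = 21.

21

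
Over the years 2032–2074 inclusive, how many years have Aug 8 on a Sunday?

6

Track Aug 8's weekday year by year (advancing +1, or +2 across a Feb 29):
  2032: Sun ✓  2033: Mon (+1)  2034: Tue (+1)  2035: Wed (+1)  2036: Fri (+2)
  2037: Sat (+1)  2038: Sun (+1) ✓  2039: Mon (+1)  2040: Wed (+2)  2041: Thu (+1)
  2042: Fri (+1)  2043: Sat (+1)  2044: Mon (+2)  2045: Tue (+1)  … (15 more years) …
  2061: Mon (+1)  2062: Tue (+1)  2063: Wed (+1)  2064: Fri (+2)  2065: Sat (+1)
  2066: Sun (+1) ✓  2067: Mon (+1)  2068: Wed (+2)  2069: Thu (+1)  2070: Fri (+1)
  2071: Sat (+1)  2072: Mon (+2)  2073: Tue (+1)  2074: Wed (+1)
Sunday years: 2032, 2038, 2049, 2055, 2060, 2066 — 6 in total.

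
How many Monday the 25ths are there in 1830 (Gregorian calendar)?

2

Check the 25th of each month of 1830: Jan 25: Mon, Feb 25: Thu, Mar 25: Thu, Apr 25: Sun, May 25: Tue, Jun 25: Fri, Jul 25: Sun, Aug 25: Wed, Sep 25: Sat, Oct 25: Mon, Nov 25: Thu, Dec 25: Sat.
Monday occurs in January, October — 2 months.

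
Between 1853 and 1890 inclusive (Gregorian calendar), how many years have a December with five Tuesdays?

16

December has 31 days; it has five Tuesdays when Tuesday falls among the first (month-length − 28) days — i.e. when December 1 is one of Tuesday/Monday/Sunday.
December 1 by year: 1853:Thu 1854:Fri 1855:Sat 1856:Mon✓ 1857:Tue✓ 1858:Wed 1859:Thu 1860:Sat 1861:Sun✓ 1862:Mon✓ 1863:Tue✓ 1864:Thu 1865:Fri 1866:Sat 1867:Sun✓ …(8 more)… 1876:Fri 1877:Sat 1878:Sun✓ 1879:Mon✓ 1880:Wed 1881:Thu 1882:Fri 1883:Sat 1884:Mon✓ 1885:Tue✓ 1886:Wed 1887:Thu 1888:Sat 1889:Sun✓ 1890:Mon✓
Years with five Tuesdays: 1856, 1857, 1861, 1862, 1863, 1867, 1868, 1872, 1873, 1874, 1878, 1879, 1884, 1885, 1889, 1890 → 16.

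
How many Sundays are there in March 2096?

4

March 2096 has 31 days and begins on Thursday.
The first Sunday is March 4.
Sundays fall on 4, 11, 18, 25 — that's 4.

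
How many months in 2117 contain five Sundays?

4

A month of length L has five Sundays iff its first Sunday is on day ≤ L−28 (so day 1–3 in a 31-day month, 1–2 in a 30-day month, day 1 in a leap February).
Checking each month of 2117: Jan starts Fri (31d) ✓; Feb starts Mon (28d); Mar starts Mon (31d); Apr starts Thu (30d); May starts Sat (31d) ✓; Jun starts Tue (30d); Jul starts Thu (31d); Aug starts Sun (31d) ✓; Sep starts Wed (30d); Oct starts Fri (31d) ✓; Nov starts Mon (30d); Dec starts Wed (31d).
Five-Sunday months: January, May, August, October → 4.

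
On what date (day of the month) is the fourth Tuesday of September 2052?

September 1, 2052 is a Sunday, so the first Tuesday is the 3rd.
The fourth Tuesday is 3 + 21 = 24.

24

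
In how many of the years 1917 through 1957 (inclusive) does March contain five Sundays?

March has 31 days; it has five Sundays when Sunday falls among the first (month-length − 28) days — i.e. when March 1 is one of Sunday/Saturday/Friday.
March 1 by year: 1917:Thu 1918:Fri✓ 1919:Sat✓ 1920:Mon 1921:Tue 1922:Wed 1923:Thu 1924:Sat✓ 1925:Sun✓ 1926:Mon 1927:Tue 1928:Thu 1929:Fri✓ 1930:Sat✓ 1931:Sun✓ …(11 more)… 1943:Mon 1944:Wed 1945:Thu 1946:Fri✓ 1947:Sat✓ 1948:Mon 1949:Tue 1950:Wed 1951:Thu 1952:Sat✓ 1953:Sun✓ 1954:Mon 1955:Tue 1956:Thu 1957:Fri✓
Years with five Sundays: 1918, 1919, 1924, 1925, 1929, 1930, 1931, 1935, 1936, 1940, 1941, 1942, 1946, 1947, 1952, 1953, 1957 → 17.

17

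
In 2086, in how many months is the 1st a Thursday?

Check the 1st of each month of 2086: Jan 1: Tue, Feb 1: Fri, Mar 1: Fri, Apr 1: Mon, May 1: Wed, Jun 1: Sat, Jul 1: Mon, Aug 1: Thu, Sep 1: Sun, Oct 1: Tue, Nov 1: Fri, Dec 1: Sun.
Thursday occurs in August — 1 month.

1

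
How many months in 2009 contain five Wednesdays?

A month of length L has five Wednesdays iff its first Wednesday is on day ≤ L−28 (so day 1–3 in a 31-day month, 1–2 in a 30-day month, day 1 in a leap February).
Checking each month of 2009: Jan starts Thu (31d); Feb starts Sun (28d); Mar starts Sun (31d); Apr starts Wed (30d) ✓; May starts Fri (31d); Jun starts Mon (30d); Jul starts Wed (31d) ✓; Aug starts Sat (31d); Sep starts Tue (30d) ✓; Oct starts Thu (31d); Nov starts Sun (30d); Dec starts Tue (31d) ✓.
Five-Wednesday months: April, July, September, December → 4.

4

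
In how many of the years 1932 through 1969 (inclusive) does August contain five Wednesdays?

August has 31 days; it has five Wednesdays when Wednesday falls among the first (month-length − 28) days — i.e. when August 1 is one of Wednesday/Tuesday/Monday.
August 1 by year: 1932:Mon✓ 1933:Tue✓ 1934:Wed✓ 1935:Thu 1936:Sat 1937:Sun 1938:Mon✓ 1939:Tue✓ 1940:Thu 1941:Fri 1942:Sat 1943:Sun 1944:Tue✓ 1945:Wed✓ 1946:Thu …(8 more)… 1955:Mon✓ 1956:Wed✓ 1957:Thu 1958:Fri 1959:Sat 1960:Mon✓ 1961:Tue✓ 1962:Wed✓ 1963:Thu 1964:Sat 1965:Sun 1966:Mon✓ 1967:Tue✓ 1968:Thu 1969:Fri
Years with five Wednesdays: 1932, 1933, 1934, 1938, 1939, 1944, 1945, 1949, 1950, 1951, 1955, 1956, 1960, 1961, 1962, 1966, 1967 → 17.

17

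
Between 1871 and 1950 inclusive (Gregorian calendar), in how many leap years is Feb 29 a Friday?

Leap years in 1871–1950: 19 of them.
Feb 29 weekday advances by 5 (mod 7) from one leap year to the next four years later (or differs when a century non-leap intervenes).
Leap-day weekdays: 1872:Thu 1876:Tue 1880:Sun 1884:Fri✓ 1888:Wed 1892:Mon 1896:Sat 1904:Mon 1908:Sat 1912:Thu 1916:Tue 1920:Sun 1924:Fri✓ 1928:Wed 1932:Mon 1936:Sat 1940:Thu 1944:Tue 1948:Sun
Friday: 1884, 1924 → 2.

2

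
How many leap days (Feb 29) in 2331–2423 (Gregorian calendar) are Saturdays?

Leap years in 2331–2423: 23 of them.
Feb 29 weekday advances by 5 (mod 7) from one leap year to the next four years later (or differs when a century non-leap intervenes).
Leap-day weekdays: 2332:Mon 2336:Sat✓ 2340:Thu 2344:Tue 2348:Sun 2352:Fri 2356:Wed 2360:Mon 2364:Sat✓ 2368:Thu 2372:Tue 2376:Sun 2380:Fri 2384:Wed 2388:Mon 2392:Sat✓ 2396:Thu 2400:Tue 2404:Sun 2408:Fri 2412:Wed 2416:Mon 2420:Sat✓
Saturday: 2336, 2364, 2392, 2420 → 4.

4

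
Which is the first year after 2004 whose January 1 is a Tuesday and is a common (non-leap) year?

Jan 1 advances by 2 weekdays after a leap year and by 1 after a common year.
2004: Jan 1 is Thursday (leap).
2005: Saturday
2006: Sunday
2007: Monday
2008: Tuesday (leap)
2009: Thursday
2010: Friday
2011: Saturday
2012: Sunday (leap)
2013: Tuesday
2013 begins on a Tuesday and is a common year.

2013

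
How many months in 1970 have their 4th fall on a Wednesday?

Check the 4th of each month of 1970: Jan 4: Sun, Feb 4: Wed, Mar 4: Wed, Apr 4: Sat, May 4: Mon, Jun 4: Thu, Jul 4: Sat, Aug 4: Tue, Sep 4: Fri, Oct 4: Sun, Nov 4: Wed, Dec 4: Fri.
Wednesday occurs in February, March, November — 3 months.

3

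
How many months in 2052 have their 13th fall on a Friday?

Check the 13th of each month of 2052: Jan 13: Sat, Feb 13: Tue, Mar 13: Wed, Apr 13: Sat, May 13: Mon, Jun 13: Thu, Jul 13: Sat, Aug 13: Tue, Sep 13: Fri, Oct 13: Sun, Nov 13: Wed, Dec 13: Fri.
Friday occurs in September, December — 2 months.

2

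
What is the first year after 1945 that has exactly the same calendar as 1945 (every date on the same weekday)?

Two years share a calendar iff Jan 1 falls on the same weekday and both are leap or both are common. 1945: Jan 1 is Monday, common year.
1946: Jan 1 Tuesday, common
1947: Jan 1 Wednesday, common
1948: Jan 1 Thursday, leap
1949: Jan 1 Saturday, common
1950: Jan 1 Sunday, common
1951: Jan 1 Monday, common
1951 matches on both conditions.

1951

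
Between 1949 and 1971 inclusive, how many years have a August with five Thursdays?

August has 31 days; it has five Thursdays when Thursday falls among the first (month-length − 28) days — i.e. when August 1 is one of Thursday/Wednesday/Tuesday.
August 1 by year: 1949:Mon 1950:Tue✓ 1951:Wed✓ 1952:Fri 1953:Sat 1954:Sun 1955:Mon 1956:Wed✓ 1957:Thu✓ 1958:Fri 1959:Sat 1960:Mon 1961:Tue✓ 1962:Wed✓ 1963:Thu✓ 1964:Sat 1965:Sun 1966:Mon 1967:Tue✓ 1968:Thu✓ 1969:Fri 1970:Sat 1971:Sun
Years with five Thursdays: 1950, 1951, 1956, 1957, 1961, 1962, 1963, 1967, 1968 → 9.

9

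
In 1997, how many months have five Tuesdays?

4

A month of length L has five Tuesdays iff its first Tuesday is on day ≤ L−28 (so day 1–3 in a 31-day month, 1–2 in a 30-day month, day 1 in a leap February).
Checking each month of 1997: Jan starts Wed (31d); Feb starts Sat (28d); Mar starts Sat (31d); Apr starts Tue (30d) ✓; May starts Thu (31d); Jun starts Sun (30d); Jul starts Tue (31d) ✓; Aug starts Fri (31d); Sep starts Mon (30d) ✓; Oct starts Wed (31d); Nov starts Sat (30d); Dec starts Mon (31d) ✓.
Five-Tuesday months: April, July, September, December → 4.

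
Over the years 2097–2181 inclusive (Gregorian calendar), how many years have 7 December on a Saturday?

Track 7 December's weekday year by year (advancing +1, or +2 across a Feb 29):
  2097: Sat ✓  2098: Sun (+1)  2099: Mon (+1)  2100: Tue (+1)  2101: Wed (+1)
  2102: Thu (+1)  2103: Fri (+1)  2104: Sun (+2)  2105: Mon (+1)  2106: Tue (+1)
  2107: Wed (+1)  2108: Fri (+2)  2109: Sat (+1) ✓  2110: Sun (+1)  … (57 more years) …
  2168: Wed (+2)  2169: Thu (+1)  2170: Fri (+1)  2171: Sat (+1) ✓  2172: Mon (+2)
  2173: Tue (+1)  2174: Wed (+1)  2175: Thu (+1)  2176: Sat (+2) ✓  2177: Sun (+1)
  2178: Mon (+1)  2179: Tue (+1)  2180: Thu (+2)  2181: Fri (+1)
Saturday years: 2097, 2109, 2115, 2120, 2126, 2137, 2143, 2148, 2154, 2165, 2171, 2176 — 12 in total.

12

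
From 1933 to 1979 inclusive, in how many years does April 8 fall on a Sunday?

Track April 8's weekday year by year (advancing +1, or +2 across a Feb 29):
  1933: Sat  1934: Sun (+1) ✓  1935: Mon (+1)  1936: Wed (+2)  1937: Thu (+1)
  1938: Fri (+1)  1939: Sat (+1)  1940: Mon (+2)  1941: Tue (+1)  1942: Wed (+1)
  1943: Thu (+1)  1944: Sat (+2)  1945: Sun (+1) ✓  1946: Mon (+1)  … (19 more years) …
  1966: Fri (+1)  1967: Sat (+1)  1968: Mon (+2)  1969: Tue (+1)  1970: Wed (+1)
  1971: Thu (+1)  1972: Sat (+2)  1973: Sun (+1) ✓  1974: Mon (+1)  1975: Tue (+1)
  1976: Thu (+2)  1977: Fri (+1)  1978: Sat (+1)  1979: Sun (+1) ✓
Sunday years: 1934, 1945, 1951, 1956, 1962, 1973, 1979 — 7 in total.

7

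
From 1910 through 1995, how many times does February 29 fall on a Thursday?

Leap years in 1910–1995: 21 of them.
Feb 29 weekday advances by 5 (mod 7) from one leap year to the next four years later (or differs when a century non-leap intervenes).
Leap-day weekdays: 1912:Thu✓ 1916:Tue 1920:Sun 1924:Fri 1928:Wed 1932:Mon 1936:Sat 1940:Thu✓ 1944:Tue 1948:Sun 1952:Fri 1956:Wed 1960:Mon 1964:Sat 1968:Thu✓ 1972:Tue 1976:Sun 1980:Fri 1984:Wed 1988:Mon 1992:Sat
Thursday: 1912, 1940, 1968 → 3.

3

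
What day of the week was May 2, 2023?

Tuesday

January 1, 2023 is a Sunday.
May 2 is day 122 of the year, i.e. 121 days after Jan 1.
121 mod 7 = 2, so advance 2 weekdays from Sunday: Tuesday.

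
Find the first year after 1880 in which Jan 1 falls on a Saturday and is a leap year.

Jan 1 advances by 2 weekdays after a leap year and by 1 after a common year.
1880: Jan 1 is Thursday (leap).
1881: Saturday
1882: Sunday
1883: Monday
1884: Tuesday (leap)
1885: Thursday
1886: Friday
1887: Saturday
1888: Sunday (leap)
1889: Tuesday
1890: Wednesday
1891: Thursday
1892: Friday (leap)
1893: Sunday
1894: Monday
1895: Tuesday
1896: Wednesday (leap)
1897: Friday
1898: Saturday
1899: Sunday
1900: Monday
1901: Tuesday
1902: Wednesday
1903: Thursday
1904: Friday (leap)
1905: Sunday
1906: Monday
1907: Tuesday
1908: Wednesday (leap)
1909: Friday
1910: Saturday
1911: Sunday
1912: Monday (leap)
1913: Wednesday
1914: Thursday
1915: Friday
1916: Saturday (leap)
1916 begins on a Saturday and is a leap year.

1916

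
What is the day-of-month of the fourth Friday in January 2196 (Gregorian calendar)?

22

January 1, 2196 is a Friday, so the first Friday is the 1st.
The fourth Friday is 1 + 21 = 22.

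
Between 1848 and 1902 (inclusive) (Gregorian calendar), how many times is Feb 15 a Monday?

Track Feb 15's weekday year by year (advancing +1, or +2 across a Feb 29):
  1848: Tue  1849: Thu (+2)  1850: Fri (+1)  1851: Sat (+1)  1852: Sun (+1)
  1853: Tue (+2)  1854: Wed (+1)  1855: Thu (+1)  1856: Fri (+1)  1857: Sun (+2)
  1858: Mon (+1) ✓  1859: Tue (+1)  1860: Wed (+1)  1861: Fri (+2)  … (27 more years) …
  1889: Fri (+2)  1890: Sat (+1)  1891: Sun (+1)  1892: Mon (+1) ✓  1893: Wed (+2)
  1894: Thu (+1)  1895: Fri (+1)  1896: Sat (+1)  1897: Mon (+2) ✓  1898: Tue (+1)
  1899: Wed (+1)  1900: Thu (+1)  1901: Fri (+1)  1902: Sat (+1)
Monday years: 1858, 1864, 1869, 1875, 1886, 1892, 1897 — 7 in total.

7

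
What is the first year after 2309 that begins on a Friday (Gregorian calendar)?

Jan 1 advances by 2 weekdays after a leap year and by 1 after a common year.
2309: Jan 1 is Friday.
2310: Saturday
2311: Sunday
2312: Monday (leap)
2313: Wednesday
2314: Thursday
2315: Friday
2315 begins on a Friday

2315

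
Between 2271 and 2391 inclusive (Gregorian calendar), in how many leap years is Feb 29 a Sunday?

4

Leap years in 2271–2391: 29 of them.
Feb 29 weekday advances by 5 (mod 7) from one leap year to the next four years later (or differs when a century non-leap intervenes).
Leap-day weekdays: 2272:Thu 2276:Tue 2280:Sun✓ 2284:Fri 2288:Wed 2292:Mon 2296:Sat 2304:Mon 2308:Sat 2312:Thu 2316:Tue 2320:Sun✓ 2324:Fri …(3 more)… 2340:Thu 2344:Tue 2348:Sun✓ 2352:Fri 2356:Wed 2360:Mon 2364:Sat 2368:Thu 2372:Tue 2376:Sun✓ 2380:Fri 2384:Wed 2388:Mon
Sunday: 2280, 2320, 2348, 2376 → 4.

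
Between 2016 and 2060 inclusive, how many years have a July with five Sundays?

19

July has 31 days; it has five Sundays when Sunday falls among the first (month-length − 28) days — i.e. when July 1 is one of Sunday/Saturday/Friday.
July 1 by year: 2016:Fri✓ 2017:Sat✓ 2018:Sun✓ 2019:Mon 2020:Wed 2021:Thu 2022:Fri✓ 2023:Sat✓ 2024:Mon 2025:Tue 2026:Wed 2027:Thu 2028:Sat✓ 2029:Sun✓ 2030:Mon …(15 more)… 2046:Sun✓ 2047:Mon 2048:Wed 2049:Thu 2050:Fri✓ 2051:Sat✓ 2052:Mon 2053:Tue 2054:Wed 2055:Thu 2056:Sat✓ 2057:Sun✓ 2058:Mon 2059:Tue 2060:Thu
Years with five Sundays: 2016, 2017, 2018, 2022, 2023, 2028, 2029, 2033, 2034, 2035, 2039, 2040, 2044, 2045, 2046, 2050, 2051, 2056, 2057 → 19.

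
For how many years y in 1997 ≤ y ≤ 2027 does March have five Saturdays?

March has 31 days; it has five Saturdays when Saturday falls among the first (month-length − 28) days — i.e. when March 1 is one of Saturday/Friday/Thursday.
March 1 by year: 1997:Sat✓ 1998:Sun 1999:Mon 2000:Wed 2001:Thu✓ 2002:Fri✓ 2003:Sat✓ 2004:Mon 2005:Tue 2006:Wed 2007:Thu✓ 2008:Sat✓ 2009:Sun 2010:Mon 2011:Tue 2012:Thu✓ 2013:Fri✓ 2014:Sat✓ 2015:Sun 2016:Tue 2017:Wed 2018:Thu✓ 2019:Fri✓ 2020:Sun 2021:Mon 2022:Tue 2023:Wed 2024:Fri✓ 2025:Sat✓ 2026:Sun 2027:Mon
Years with five Saturdays: 1997, 2001, 2002, 2003, 2007, 2008, 2012, 2013, 2014, 2018, 2019, 2024, 2025 → 13.

13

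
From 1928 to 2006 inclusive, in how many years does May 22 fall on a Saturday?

Track May 22's weekday year by year (advancing +1, or +2 across a Feb 29):
  1928: Tue  1929: Wed (+1)  1930: Thu (+1)  1931: Fri (+1)  1932: Sun (+2)
  1933: Mon (+1)  1934: Tue (+1)  1935: Wed (+1)  1936: Fri (+2)  1937: Sat (+1) ✓
  1938: Sun (+1)  1939: Mon (+1)  1940: Wed (+2)  1941: Thu (+1)  … (51 more years) …
  1993: Sat (+1) ✓  1994: Sun (+1)  1995: Mon (+1)  1996: Wed (+2)  1997: Thu (+1)
  1998: Fri (+1)  1999: Sat (+1) ✓  2000: Mon (+2)  2001: Tue (+1)  2002: Wed (+1)
  2003: Thu (+1)  2004: Sat (+2) ✓  2005: Sun (+1)  2006: Mon (+1)
Saturday years: 1937, 1943, 1948, 1954, 1965, 1971, 1976, 1982, 1993, 1999, 2004 — 11 in total.

11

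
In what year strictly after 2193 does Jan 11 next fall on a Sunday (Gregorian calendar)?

From one year to the next, a fixed date's weekday advances by 1, or by 2 when a Feb 29 lies between the two dates.
2193: January 11 is Friday.
2194: Saturday (+1)
2195: Sunday (+1)
Jan 11 falls on a Sunday in 2195.

2195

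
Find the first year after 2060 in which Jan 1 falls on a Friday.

Jan 1 advances by 2 weekdays after a leap year and by 1 after a common year.
2060: Jan 1 is Thursday (leap).
2061: Saturday
2062: Sunday
2063: Monday
2064: Tuesday (leap)
2065: Thursday
2066: Friday
2066 begins on a Friday

2066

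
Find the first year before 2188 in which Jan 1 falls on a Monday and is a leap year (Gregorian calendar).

2176

Jan 1 advances by 2 weekdays after a leap year and by 1 after a common year.
2188: Jan 1 is Tuesday (leap).
2187: Monday
2186: Sunday
2185: Saturday
2184: Thursday (leap)
2183: Wednesday
2182: Tuesday
2181: Monday
2180: Saturday (leap)
2179: Friday
2178: Thursday
2177: Wednesday
2176: Monday (leap)
2176 begins on a Monday and is a leap year.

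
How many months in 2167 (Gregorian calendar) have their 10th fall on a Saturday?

Check the 10th of each month of 2167: Jan 10: Sat, Feb 10: Tue, Mar 10: Tue, Apr 10: Fri, May 10: Sun, Jun 10: Wed, Jul 10: Fri, Aug 10: Mon, Sep 10: Thu, Oct 10: Sat, Nov 10: Tue, Dec 10: Thu.
Saturday occurs in January, October — 2 months.

2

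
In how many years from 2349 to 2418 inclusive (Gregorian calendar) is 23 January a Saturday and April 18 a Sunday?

Check each year's weekday for 23 January and April 18:
  2349: Sun/Mon  2350: Mon/Tue  2351: Tue/Wed  2352: Wed/Fri  2353: Fri/Sat  2354: Sat/Sun ✓  2355: Sun/Mon  2356: Mon/Wed  2357: Wed/Thu  2358: Thu/Fri  2359: Fri/Sat  2360: Sat/Mon  2361: Mon/Tue  2362: Tue/Wed  …(42 more)…  2405: Sun/Mon  2406: Mon/Tue  2407: Tue/Wed  2408: Wed/Fri  2409: Fri/Sat  2410: Sat/Sun ✓  2411: Sun/Mon  2412: Mon/Wed  2413: Wed/Thu  2414: Thu/Fri  2415: Fri/Sat  2416: Sat/Mon  2417: Mon/Tue  2418: Tue/Wed
Both conditions hold in: 2354, 2365, 2371, 2382, 2393, 2399, 2410 — 7.

7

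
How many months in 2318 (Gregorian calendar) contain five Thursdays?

A month of length L has five Thursdays iff its first Thursday is on day ≤ L−28 (so day 1–3 in a 31-day month, 1–2 in a 30-day month, day 1 in a leap February).
Checking each month of 2318: Jan starts Tue (31d) ✓; Feb starts Fri (28d); Mar starts Fri (31d); Apr starts Mon (30d); May starts Wed (31d) ✓; Jun starts Sat (30d); Jul starts Mon (31d); Aug starts Thu (31d) ✓; Sep starts Sun (30d); Oct starts Tue (31d) ✓; Nov starts Fri (30d); Dec starts Sun (31d).
Five-Thursday months: January, May, August, October → 4.

4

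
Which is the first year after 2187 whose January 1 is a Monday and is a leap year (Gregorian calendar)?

2216

Jan 1 advances by 2 weekdays after a leap year and by 1 after a common year.
2187: Jan 1 is Monday.
2188: Tuesday (leap)
2189: Thursday
2190: Friday
2191: Saturday
2192: Sunday (leap)
2193: Tuesday
2194: Wednesday
2195: Thursday
2196: Friday (leap)
2197: Sunday
2198: Monday
2199: Tuesday
2200: Wednesday
2201: Thursday
2202: Friday
2203: Saturday
2204: Sunday (leap)
2205: Tuesday
2206: Wednesday
2207: Thursday
2208: Friday (leap)
2209: Sunday
2210: Monday
2211: Tuesday
2212: Wednesday (leap)
2213: Friday
2214: Saturday
2215: Sunday
2216: Monday (leap)
2216 begins on a Monday and is a leap year.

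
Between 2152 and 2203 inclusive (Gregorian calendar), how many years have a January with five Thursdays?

January has 31 days; it has five Thursdays when Thursday falls among the first (month-length − 28) days — i.e. when January 1 is one of Thursday/Wednesday/Tuesday.
January 1 by year: 2152:Sat 2153:Mon 2154:Tue✓ 2155:Wed✓ 2156:Thu✓ 2157:Sat 2158:Sun 2159:Mon 2160:Tue✓ 2161:Thu✓ 2162:Fri 2163:Sat 2164:Sun 2165:Tue✓ 2166:Wed✓ …(22 more)… 2189:Thu✓ 2190:Fri 2191:Sat 2192:Sun 2193:Tue✓ 2194:Wed✓ 2195:Thu✓ 2196:Fri 2197:Sun 2198:Mon 2199:Tue✓ 2200:Wed✓ 2201:Thu✓ 2202:Fri 2203:Sat
Years with five Thursdays: 2154, 2155, 2156, 2160, 2161, 2165, 2166, 2167, 2171, 2172, 2177, 2178, 2182, 2183, 2184, 2188, 2189, 2193, 2194, 2195, 2199, 2200, 2201 → 23.

23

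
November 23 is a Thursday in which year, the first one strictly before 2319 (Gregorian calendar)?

From one year to the next, a fixed date's weekday advances by 1, or by 2 when a Feb 29 lies between the two dates.
2319: November 23 is Sunday.
2318: Saturday (−1)
2317: Friday (−1)
2316: Thursday (−1)
November 23 falls on a Thursday in 2316.

2316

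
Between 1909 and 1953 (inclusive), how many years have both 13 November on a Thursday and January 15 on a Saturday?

Check each year's weekday for 13 November and January 15:
  1909: Sat/Fri  1910: Sun/Sat  1911: Mon/Sun  1912: Wed/Mon  1913: Thu/Wed  1914: Fri/Thu  1915: Sat/Fri  1916: Mon/Sat  1917: Tue/Mon  1918: Wed/Tue  1919: Thu/Wed  1920: Sat/Thu  1921: Sun/Sat  1922: Mon/Sun  …(17 more)…  1940: Wed/Mon  1941: Thu/Wed  1942: Fri/Thu  1943: Sat/Fri  1944: Mon/Sat  1945: Tue/Mon  1946: Wed/Tue  1947: Thu/Wed  1948: Sat/Thu  1949: Sun/Sat  1950: Mon/Sun  1951: Tue/Mon  1952: Thu/Tue  1953: Fri/Thu
Both conditions hold in: no year — 0.

0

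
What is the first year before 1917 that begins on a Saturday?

Jan 1 advances by 2 weekdays after a leap year and by 1 after a common year.
1917: Jan 1 is Monday.
1916: Saturday (leap)
1916 begins on a Saturday

1916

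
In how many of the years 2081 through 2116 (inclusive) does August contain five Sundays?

17

August has 31 days; it has five Sundays when Sunday falls among the first (month-length − 28) days — i.e. when August 1 is one of Sunday/Saturday/Friday.
August 1 by year: 2081:Fri✓ 2082:Sat✓ 2083:Sun✓ 2084:Tue 2085:Wed 2086:Thu 2087:Fri✓ 2088:Sun✓ 2089:Mon 2090:Tue 2091:Wed 2092:Fri✓ 2093:Sat✓ 2094:Sun✓ 2095:Mon …(6 more)… 2102:Tue 2103:Wed 2104:Fri✓ 2105:Sat✓ 2106:Sun✓ 2107:Mon 2108:Wed 2109:Thu 2110:Fri✓ 2111:Sat✓ 2112:Mon 2113:Tue 2114:Wed 2115:Thu 2116:Sat✓
Years with five Sundays: 2081, 2082, 2083, 2087, 2088, 2092, 2093, 2094, 2098, 2099, 2100, 2104, 2105, 2106, 2110, 2111, 2116 → 17.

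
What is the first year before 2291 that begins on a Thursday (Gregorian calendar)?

Jan 1 advances by 2 weekdays after a leap year and by 1 after a common year.
2291: Jan 1 is Thursday.
2290: Wednesday
2289: Tuesday
2288: Sunday (leap)
2287: Saturday
2286: Friday
2285: Thursday
2285 begins on a Thursday

2285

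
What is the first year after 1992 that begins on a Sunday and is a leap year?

Jan 1 advances by 2 weekdays after a leap year and by 1 after a common year.
1992: Jan 1 is Wednesday (leap).
1993: Friday
1994: Saturday
1995: Sunday
1996: Monday (leap)
1997: Wednesday
1998: Thursday
1999: Friday
2000: Saturday (leap)
2001: Monday
2002: Tuesday
2003: Wednesday
2004: Thursday (leap)
2005: Saturday
2006: Sunday
2007: Monday
2008: Tuesday (leap)
2009: Thursday
2010: Friday
2011: Saturday
2012: Sunday (leap)
2012 begins on a Sunday and is a leap year.

2012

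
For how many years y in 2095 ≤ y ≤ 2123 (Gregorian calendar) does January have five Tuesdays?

12

January has 31 days; it has five Tuesdays when Tuesday falls among the first (month-length − 28) days — i.e. when January 1 is one of Tuesday/Monday/Sunday.
January 1 by year: 2095:Sat 2096:Sun✓ 2097:Tue✓ 2098:Wed 2099:Thu 2100:Fri 2101:Sat 2102:Sun✓ 2103:Mon✓ 2104:Tue✓ 2105:Thu 2106:Fri 2107:Sat 2108:Sun✓ 2109:Tue✓ 2110:Wed 2111:Thu 2112:Fri 2113:Sun✓ 2114:Mon✓ 2115:Tue✓ 2116:Wed 2117:Fri 2118:Sat 2119:Sun✓ 2120:Mon✓ 2121:Wed 2122:Thu 2123:Fri
Years with five Tuesdays: 2096, 2097, 2102, 2103, 2104, 2108, 2109, 2113, 2114, 2115, 2119, 2120 → 12.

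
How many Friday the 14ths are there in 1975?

3

Check the 14th of each month of 1975: Jan 14: Tue, Feb 14: Fri, Mar 14: Fri, Apr 14: Mon, May 14: Wed, Jun 14: Sat, Jul 14: Mon, Aug 14: Thu, Sep 14: Sun, Oct 14: Tue, Nov 14: Fri, Dec 14: Sun.
Friday occurs in February, March, November — 3 months.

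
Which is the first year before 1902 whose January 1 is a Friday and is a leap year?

Jan 1 advances by 2 weekdays after a leap year and by 1 after a common year.
1902: Jan 1 is Wednesday.
1901: Tuesday
1900: Monday
1899: Sunday
1898: Saturday
1897: Friday
1896: Wednesday (leap)
1895: Tuesday
1894: Monday
1893: Sunday
1892: Friday (leap)
1892 begins on a Friday and is a leap year.

1892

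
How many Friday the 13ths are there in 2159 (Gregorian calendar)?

Check the 13th of each month of 2159: Jan 13: Sat, Feb 13: Tue, Mar 13: Tue, Apr 13: Fri, May 13: Sun, Jun 13: Wed, Jul 13: Fri, Aug 13: Mon, Sep 13: Thu, Oct 13: Sat, Nov 13: Tue, Dec 13: Thu.
Friday occurs in April, July — 2 months.

2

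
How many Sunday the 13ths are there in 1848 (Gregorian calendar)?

Check the 13th of each month of 1848: Jan 13: Thu, Feb 13: Sun, Mar 13: Mon, Apr 13: Thu, May 13: Sat, Jun 13: Tue, Jul 13: Thu, Aug 13: Sun, Sep 13: Wed, Oct 13: Fri, Nov 13: Mon, Dec 13: Wed.
Sunday occurs in February, August — 2 months.

2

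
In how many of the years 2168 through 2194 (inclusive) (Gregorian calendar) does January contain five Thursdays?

January has 31 days; it has five Thursdays when Thursday falls among the first (month-length − 28) days — i.e. when January 1 is one of Thursday/Wednesday/Tuesday.
January 1 by year: 2168:Fri 2169:Sun 2170:Mon 2171:Tue✓ 2172:Wed✓ 2173:Fri 2174:Sat 2175:Sun 2176:Mon 2177:Wed✓ 2178:Thu✓ 2179:Fri 2180:Sat 2181:Mon 2182:Tue✓ 2183:Wed✓ 2184:Thu✓ 2185:Sat 2186:Sun 2187:Mon 2188:Tue✓ 2189:Thu✓ 2190:Fri 2191:Sat 2192:Sun 2193:Tue✓ 2194:Wed✓
Years with five Thursdays: 2171, 2172, 2177, 2178, 2182, 2183, 2184, 2188, 2189, 2193, 2194 → 11.

11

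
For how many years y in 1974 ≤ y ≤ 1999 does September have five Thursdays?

8

September has 30 days; it has five Thursdays when Thursday falls among the first (month-length − 28) days — i.e. when September 1 is one of Thursday/Wednesday.
September 1 by year: 1974:Sun 1975:Mon 1976:Wed✓ 1977:Thu✓ 1978:Fri 1979:Sat 1980:Mon 1981:Tue 1982:Wed✓ 1983:Thu✓ 1984:Sat 1985:Sun 1986:Mon 1987:Tue 1988:Thu✓ 1989:Fri 1990:Sat 1991:Sun 1992:Tue 1993:Wed✓ 1994:Thu✓ 1995:Fri 1996:Sun 1997:Mon 1998:Tue 1999:Wed✓
Years with five Thursdays: 1976, 1977, 1982, 1983, 1988, 1993, 1994, 1999 → 8.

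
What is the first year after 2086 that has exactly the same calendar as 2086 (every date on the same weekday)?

Two years share a calendar iff Jan 1 falls on the same weekday and both are leap or both are common. 2086: Jan 1 is Tuesday, common year.
2087: Jan 1 Wednesday, common
2088: Jan 1 Thursday, leap
2089: Jan 1 Saturday, common
2090: Jan 1 Sunday, common
2091: Jan 1 Monday, common
2092: Jan 1 Tuesday, leap
2093: Jan 1 Thursday, common
2094: Jan 1 Friday, common
2095: Jan 1 Saturday, common
2096: Jan 1 Sunday, leap
2097: Jan 1 Tuesday, common
2097 matches on both conditions.

2097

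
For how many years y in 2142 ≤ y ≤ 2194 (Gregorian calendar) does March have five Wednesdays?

22

March has 31 days; it has five Wednesdays when Wednesday falls among the first (month-length − 28) days — i.e. when March 1 is one of Wednesday/Tuesday/Monday.
March 1 by year: 2142:Thu 2143:Fri 2144:Sun 2145:Mon✓ 2146:Tue✓ 2147:Wed✓ 2148:Fri 2149:Sat 2150:Sun 2151:Mon✓ 2152:Wed✓ 2153:Thu 2154:Fri 2155:Sat 2156:Mon✓ …(23 more)… 2180:Wed✓ 2181:Thu 2182:Fri 2183:Sat 2184:Mon✓ 2185:Tue✓ 2186:Wed✓ 2187:Thu 2188:Sat 2189:Sun 2190:Mon✓ 2191:Tue✓ 2192:Thu 2193:Fri 2194:Sat
Years with five Wednesdays: 2145, 2146, 2147, 2151, 2152, 2156, 2157, 2158, 2162, 2163, 2168, 2169, 2173, 2174, 2175, 2179, 2180, 2184, 2185, 2186, 2190, 2191 → 22.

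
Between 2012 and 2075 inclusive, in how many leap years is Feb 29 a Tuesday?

Leap years in 2012–2075: 16 of them.
Feb 29 weekday advances by 5 (mod 7) from one leap year to the next four years later (or differs when a century non-leap intervenes).
Leap-day weekdays: 2012:Wed 2016:Mon 2020:Sat 2024:Thu 2028:Tue✓ 2032:Sun 2036:Fri 2040:Wed 2044:Mon 2048:Sat 2052:Thu 2056:Tue✓ 2060:Sun 2064:Fri 2068:Wed 2072:Mon
Tuesday: 2028, 2056 → 2.

2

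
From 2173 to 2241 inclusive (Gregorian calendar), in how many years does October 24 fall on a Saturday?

Track October 24's weekday year by year (advancing +1, or +2 across a Feb 29):
  2173: Sun  2174: Mon (+1)  2175: Tue (+1)  2176: Thu (+2)  2177: Fri (+1)
  2178: Sat (+1) ✓  2179: Sun (+1)  2180: Tue (+2)  2181: Wed (+1)  2182: Thu (+1)
  2183: Fri (+1)  2184: Sun (+2)  2185: Mon (+1)  2186: Tue (+1)  … (41 more years) …
  2228: Fri (+2)  2229: Sat (+1) ✓  2230: Sun (+1)  2231: Mon (+1)  2232: Wed (+2)
  2233: Thu (+1)  2234: Fri (+1)  2235: Sat (+1) ✓  2236: Mon (+2)  2237: Tue (+1)
  2238: Wed (+1)  2239: Thu (+1)  2240: Sat (+2) ✓  2241: Sun (+1)
Saturday years: 2178, 2189, 2195, 2201, 2207, 2212, 2218, 2229, 2235, 2240 — 10 in total.

10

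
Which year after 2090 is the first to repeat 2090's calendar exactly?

2102

Two years share a calendar iff Jan 1 falls on the same weekday and both are leap or both are common. 2090: Jan 1 is Sunday, common year.
2091: Jan 1 Monday, common
2092: Jan 1 Tuesday, leap
2093: Jan 1 Thursday, common
2094: Jan 1 Friday, common
2095: Jan 1 Saturday, common
2096: Jan 1 Sunday, leap
2097: Jan 1 Tuesday, common
2098: Jan 1 Wednesday, common
2099: Jan 1 Thursday, common
2100: Jan 1 Friday, common
2101: Jan 1 Saturday, common
2102: Jan 1 Sunday, common
2102 matches on both conditions.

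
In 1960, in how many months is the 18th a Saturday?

Check the 18th of each month of 1960: Jan 18: Mon, Feb 18: Thu, Mar 18: Fri, Apr 18: Mon, May 18: Wed, Jun 18: Sat, Jul 18: Mon, Aug 18: Thu, Sep 18: Sun, Oct 18: Tue, Nov 18: Fri, Dec 18: Sun.
Saturday occurs in June — 1 month.

1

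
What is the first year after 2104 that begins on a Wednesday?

2110

Jan 1 advances by 2 weekdays after a leap year and by 1 after a common year.
2104: Jan 1 is Tuesday (leap).
2105: Thursday
2106: Friday
2107: Saturday
2108: Sunday (leap)
2109: Tuesday
2110: Wednesday
2110 begins on a Wednesday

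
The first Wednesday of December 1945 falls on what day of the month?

December 1, 1945 is a Saturday, so the first Wednesday is the 5th.
The first Wednesday is 5 + 0 = 5.

5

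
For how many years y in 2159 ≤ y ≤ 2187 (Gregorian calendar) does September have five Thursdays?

September has 30 days; it has five Thursdays when Thursday falls among the first (month-length − 28) days — i.e. when September 1 is one of Thursday/Wednesday.
September 1 by year: 2159:Sat 2160:Mon 2161:Tue 2162:Wed✓ 2163:Thu✓ 2164:Sat 2165:Sun 2166:Mon 2167:Tue 2168:Thu✓ 2169:Fri 2170:Sat 2171:Sun 2172:Tue 2173:Wed✓ 2174:Thu✓ 2175:Fri 2176:Sun 2177:Mon 2178:Tue 2179:Wed✓ 2180:Fri 2181:Sat 2182:Sun 2183:Mon 2184:Wed✓ 2185:Thu✓ 2186:Fri 2187:Sat
Years with five Thursdays: 2162, 2163, 2168, 2173, 2174, 2179, 2184, 2185 → 8.

8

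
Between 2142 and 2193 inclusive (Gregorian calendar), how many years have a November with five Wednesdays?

November has 30 days; it has five Wednesdays when Wednesday falls among the first (month-length − 28) days — i.e. when November 1 is one of Wednesday/Tuesday.
November 1 by year: 2142:Thu 2143:Fri 2144:Sun 2145:Mon 2146:Tue✓ 2147:Wed✓ 2148:Fri 2149:Sat 2150:Sun 2151:Mon 2152:Wed✓ 2153:Thu 2154:Fri 2155:Sat 2156:Mon …(22 more)… 2179:Mon 2180:Wed✓ 2181:Thu 2182:Fri 2183:Sat 2184:Mon 2185:Tue✓ 2186:Wed✓ 2187:Thu 2188:Sat 2189:Sun 2190:Mon 2191:Tue✓ 2192:Thu 2193:Fri
Years with five Wednesdays: 2146, 2147, 2152, 2157, 2158, 2163, 2168, 2169, 2174, 2175, 2180, 2185, 2186, 2191 → 14.

14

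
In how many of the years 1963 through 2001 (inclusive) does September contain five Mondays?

September has 30 days; it has five Mondays when Monday falls among the first (month-length − 28) days — i.e. when September 1 is one of Monday/Sunday.
September 1 by year: 1963:Sun✓ 1964:Tue 1965:Wed 1966:Thu 1967:Fri 1968:Sun✓ 1969:Mon✓ 1970:Tue 1971:Wed 1972:Fri 1973:Sat 1974:Sun✓ 1975:Mon✓ 1976:Wed 1977:Thu …(9 more)… 1987:Tue 1988:Thu 1989:Fri 1990:Sat 1991:Sun✓ 1992:Tue 1993:Wed 1994:Thu 1995:Fri 1996:Sun✓ 1997:Mon✓ 1998:Tue 1999:Wed 2000:Fri 2001:Sat
Years with five Mondays: 1963, 1968, 1969, 1974, 1975, 1980, 1985, 1986, 1991, 1996, 1997 → 11.

11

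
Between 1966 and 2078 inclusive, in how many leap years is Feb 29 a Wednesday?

Leap years in 1966–2078: 28 of them.
Feb 29 weekday advances by 5 (mod 7) from one leap year to the next four years later (or differs when a century non-leap intervenes).
Leap-day weekdays: 1968:Thu 1972:Tue 1976:Sun 1980:Fri 1984:Wed✓ 1988:Mon 1992:Sat 1996:Thu 2000:Tue 2004:Sun 2008:Fri 2012:Wed✓ 2016:Mon 2020:Sat 2024:Thu 2028:Tue 2032:Sun 2036:Fri 2040:Wed✓ 2044:Mon 2048:Sat 2052:Thu 2056:Tue 2060:Sun 2064:Fri 2068:Wed✓ 2072:Mon 2076:Sat
Wednesday: 1984, 2012, 2040, 2068 → 4.

4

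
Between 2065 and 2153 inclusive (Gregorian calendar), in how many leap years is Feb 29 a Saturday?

Leap years in 2065–2153: 21 of them.
Feb 29 weekday advances by 5 (mod 7) from one leap year to the next four years later (or differs when a century non-leap intervenes).
Leap-day weekdays: 2068:Wed 2072:Mon 2076:Sat✓ 2080:Thu 2084:Tue 2088:Sun 2092:Fri 2096:Wed 2104:Fri 2108:Wed 2112:Mon 2116:Sat✓ 2120:Thu 2124:Tue 2128:Sun 2132:Fri 2136:Wed 2140:Mon 2144:Sat✓ 2148:Thu 2152:Tue
Saturday: 2076, 2116, 2144 → 3.

3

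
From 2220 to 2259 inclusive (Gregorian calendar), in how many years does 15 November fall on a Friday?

Track 15 November's weekday year by year (advancing +1, or +2 across a Feb 29):
  2220: Wed  2221: Thu (+1)  2222: Fri (+1) ✓  2223: Sat (+1)  2224: Mon (+2)
  2225: Tue (+1)  2226: Wed (+1)  2227: Thu (+1)  2228: Sat (+2)  2229: Sun (+1)
  2230: Mon (+1)  2231: Tue (+1)  2232: Thu (+2)  2233: Fri (+1) ✓  … (12 more years) …
  2246: Sun (+1)  2247: Mon (+1)  2248: Wed (+2)  2249: Thu (+1)  2250: Fri (+1) ✓
  2251: Sat (+1)  2252: Mon (+2)  2253: Tue (+1)  2254: Wed (+1)  2255: Thu (+1)
  2256: Sat (+2)  2257: Sun (+1)  2258: Mon (+1)  2259: Tue (+1)
Friday years: 2222, 2233, 2239, 2244, 2250 — 5 in total.

5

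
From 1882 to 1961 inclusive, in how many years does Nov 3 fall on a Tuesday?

Track Nov 3's weekday year by year (advancing +1, or +2 across a Feb 29):
  1882: Fri  1883: Sat (+1)  1884: Mon (+2)  1885: Tue (+1) ✓  1886: Wed (+1)
  1887: Thu (+1)  1888: Sat (+2)  1889: Sun (+1)  1890: Mon (+1)  1891: Tue (+1) ✓
  1892: Thu (+2)  1893: Fri (+1)  1894: Sat (+1)  1895: Sun (+1)  … (52 more years) …
  1948: Wed (+2)  1949: Thu (+1)  1950: Fri (+1)  1951: Sat (+1)  1952: Mon (+2)
  1953: Tue (+1) ✓  1954: Wed (+1)  1955: Thu (+1)  1956: Sat (+2)  1957: Sun (+1)
  1958: Mon (+1)  1959: Tue (+1) ✓  1960: Thu (+2)  1961: Fri (+1)
Tuesday years: 1885, 1891, 1896, 1903, 1908, 1914, 1925, 1931, 1936, 1942, 1953, 1959 — 12 in total.

12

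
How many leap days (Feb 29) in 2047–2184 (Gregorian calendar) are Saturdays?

5

Leap years in 2047–2184: 34 of them.
Feb 29 weekday advances by 5 (mod 7) from one leap year to the next four years later (or differs when a century non-leap intervenes).
Leap-day weekdays: 2048:Sat✓ 2052:Thu 2056:Tue 2060:Sun 2064:Fri 2068:Wed 2072:Mon 2076:Sat✓ 2080:Thu 2084:Tue 2088:Sun 2092:Fri 2096:Wed …(8 more)… 2136:Wed 2140:Mon 2144:Sat✓ 2148:Thu 2152:Tue 2156:Sun 2160:Fri 2164:Wed 2168:Mon 2172:Sat✓ 2176:Thu 2180:Tue 2184:Sun
Saturday: 2048, 2076, 2116, 2144, 2172 → 5.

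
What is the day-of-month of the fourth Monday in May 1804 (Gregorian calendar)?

May 1, 1804 is a Tuesday, so the first Monday is the 7th.
The fourth Monday is 7 + 21 = 28.

28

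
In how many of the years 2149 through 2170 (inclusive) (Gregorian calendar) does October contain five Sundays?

October has 31 days; it has five Sundays when Sunday falls among the first (month-length − 28) days — i.e. when October 1 is one of Sunday/Saturday/Friday.
October 1 by year: 2149:Wed 2150:Thu 2151:Fri✓ 2152:Sun✓ 2153:Mon 2154:Tue 2155:Wed 2156:Fri✓ 2157:Sat✓ 2158:Sun✓ 2159:Mon 2160:Wed 2161:Thu 2162:Fri✓ 2163:Sat✓ 2164:Mon 2165:Tue 2166:Wed 2167:Thu 2168:Sat✓ 2169:Sun✓ 2170:Mon
Years with five Sundays: 2151, 2152, 2156, 2157, 2158, 2162, 2163, 2168, 2169 → 9.

9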